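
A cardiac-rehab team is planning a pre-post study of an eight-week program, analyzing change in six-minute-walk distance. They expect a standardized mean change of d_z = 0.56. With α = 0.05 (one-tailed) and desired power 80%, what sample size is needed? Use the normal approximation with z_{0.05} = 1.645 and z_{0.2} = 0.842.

For a paired (one-sample on differences) test: n = ((z_{α} + z_β) / d)².
z_{α} + z_β = 1.645 + 0.842 = 2.487.
n = (2.487 / 0.56)² = 4.441² = 19.72.
Round up.

n = 20 pairs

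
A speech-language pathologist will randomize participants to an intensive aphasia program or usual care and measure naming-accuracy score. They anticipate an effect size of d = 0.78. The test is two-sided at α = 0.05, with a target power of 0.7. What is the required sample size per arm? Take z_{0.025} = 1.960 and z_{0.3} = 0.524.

For two independent groups with equal n: n = 2·((z_{α/2} + z_β) / d)².
z_{α/2} + z_β = 1.960 + 0.524 = 2.484.
n = 2 × (2.484 / 0.78)² = 2 × 3.185² = 2 × 10.14 = 20.3.
Round up to the next whole participant.

n = 21 per group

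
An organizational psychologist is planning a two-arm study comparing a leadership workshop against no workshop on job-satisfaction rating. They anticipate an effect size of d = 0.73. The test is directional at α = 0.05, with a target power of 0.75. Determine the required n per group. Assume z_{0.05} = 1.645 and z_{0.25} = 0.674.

For two independent groups with equal n: n = 2·((z_{α} + z_β) / d)².
z_{α} + z_β = 1.645 + 0.674 = 2.319.
n = 2 × (2.319 / 0.73)² = 2 × 3.177² = 2 × 10.09 = 20.2.
Round up to the next whole participant.

n = 21 per group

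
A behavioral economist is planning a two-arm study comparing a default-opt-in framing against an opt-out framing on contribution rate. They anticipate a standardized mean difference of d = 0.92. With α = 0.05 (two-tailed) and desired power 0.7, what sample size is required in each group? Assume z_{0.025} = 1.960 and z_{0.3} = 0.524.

For two independent groups with equal n: n = 2·((z_{α/2} + z_β) / d)².
z_{α/2} + z_β = 1.960 + 0.524 = 2.484.
n = 2 × (2.484 / 0.92)² = 2 × 2.700² = 2 × 7.29 = 14.6.
Round up to the next whole participant.

n = 15 per group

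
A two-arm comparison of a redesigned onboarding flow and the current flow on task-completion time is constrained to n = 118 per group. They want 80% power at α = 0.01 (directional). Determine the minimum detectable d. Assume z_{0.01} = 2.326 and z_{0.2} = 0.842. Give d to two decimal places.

For two independent groups of n = 118 each: d_min = (z_{α} + z_β)·√(2/n).
z-sum = 2.326 + 0.842 = 3.168.
d_min = 3.168 × √(2/118) = 3.168 × 0.1302 = 0.412.

d_min ≈ 0.41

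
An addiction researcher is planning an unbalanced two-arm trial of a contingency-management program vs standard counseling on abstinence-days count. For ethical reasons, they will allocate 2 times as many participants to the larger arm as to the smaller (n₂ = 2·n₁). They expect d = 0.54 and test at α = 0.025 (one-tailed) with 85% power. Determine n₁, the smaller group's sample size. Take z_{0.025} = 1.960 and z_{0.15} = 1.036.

With allocation ratio k = n₂/n₁ = 2, Var(x̄₁−x̄₂) = σ²(1/n₁ + 1/(k·n₁)) = σ²·(k+1)/(k·n₁).
So n₁ = (1 + 1/k)·((z_{α} + z_β)/d)² = 1.500 × (2.996/0.54)².
n₁ = 1.500 × 30.78 = 46.2.
Round up: n₁ = 47, giving n₂ = 2 × 47 = 94.

n₁ = 47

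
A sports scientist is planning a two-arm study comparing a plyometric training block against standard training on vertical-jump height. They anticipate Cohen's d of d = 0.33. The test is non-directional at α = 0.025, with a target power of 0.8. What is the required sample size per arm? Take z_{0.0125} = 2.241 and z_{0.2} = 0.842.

For two independent groups with equal n: n = 2·((z_{α/2} + z_β) / d)².
z_{α/2} + z_β = 2.241 + 0.842 = 3.083.
n = 2 × (3.083 / 0.33)² = 2 × 9.342² = 2 × 87.28 = 174.6.
Round up to the next whole participant.

n = 175 per group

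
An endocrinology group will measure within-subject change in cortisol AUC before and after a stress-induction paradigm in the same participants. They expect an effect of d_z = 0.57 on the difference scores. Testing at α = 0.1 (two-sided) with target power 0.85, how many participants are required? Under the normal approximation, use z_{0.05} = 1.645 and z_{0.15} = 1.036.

For a paired (one-sample on differences) test: n = ((z_{α/2} + z_β) / d)².
z_{α/2} + z_β = 1.645 + 1.036 = 2.681.
n = (2.681 / 0.57)² = 4.704² = 22.12.
Round up.

n = 23 pairs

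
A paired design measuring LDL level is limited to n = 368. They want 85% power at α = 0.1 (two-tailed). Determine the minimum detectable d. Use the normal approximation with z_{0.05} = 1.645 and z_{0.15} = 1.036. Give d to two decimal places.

For a single sample (or paired design) of n = 368: d_min = (z_{α/2} + z_β)/√n.
z-sum = 1.645 + 1.036 = 2.681.
d_min = 2.681 / √368 = 2.681 / 19.183 = 0.140.

d_min ≈ 0.14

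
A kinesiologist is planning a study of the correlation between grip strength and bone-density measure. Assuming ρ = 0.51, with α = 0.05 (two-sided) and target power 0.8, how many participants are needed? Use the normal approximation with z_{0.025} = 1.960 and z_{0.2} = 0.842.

Fisher's z: C = ½·ln((1+r)/(1−r)) = ½·ln(3.0816) = 0.5627.
n = ((z_{α/2} + z_β)/C)² + 3.
(1.960 + 0.842) / 0.5627 = 2.802 / 0.5627 = 4.980.
n = 4.980² + 3 = 24.80 + 3 = 27.8.
Round up.

n = 28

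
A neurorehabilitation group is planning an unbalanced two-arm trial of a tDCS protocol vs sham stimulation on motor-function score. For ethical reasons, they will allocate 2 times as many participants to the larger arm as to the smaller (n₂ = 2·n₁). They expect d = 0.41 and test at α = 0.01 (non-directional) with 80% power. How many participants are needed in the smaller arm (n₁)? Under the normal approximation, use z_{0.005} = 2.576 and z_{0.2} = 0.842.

With allocation ratio k = n₂/n₁ = 2, Var(x̄₁−x̄₂) = σ²(1/n₁ + 1/(k·n₁)) = σ²·(k+1)/(k·n₁).
So n₁ = (1 + 1/k)·((z_{α/2} + z_β)/d)² = 1.500 × (3.418/0.41)².
n₁ = 1.500 × 69.50 = 104.2.
Round up: n₁ = 105, giving n₂ = 2 × 105 = 210.

n₁ = 105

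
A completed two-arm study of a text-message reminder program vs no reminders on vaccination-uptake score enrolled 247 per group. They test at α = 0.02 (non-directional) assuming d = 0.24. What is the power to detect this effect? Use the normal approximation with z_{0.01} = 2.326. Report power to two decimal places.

power ≈ 0.63

For two equal groups, power = Φ(d·√(n/2) − z_{α/2}).
d·√(n/2) = 0.24 × √(247/2) = 0.24 × 11.113 = 2.667.
z_β = 2.667 − 2.326 = 0.341.
Power = Φ(0.341) = 0.633.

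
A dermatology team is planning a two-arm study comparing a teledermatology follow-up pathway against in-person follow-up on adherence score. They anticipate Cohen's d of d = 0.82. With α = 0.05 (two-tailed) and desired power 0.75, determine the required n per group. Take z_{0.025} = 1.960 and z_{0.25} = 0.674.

n = 21 per group

For two independent groups with equal n: n = 2·((z_{α/2} + z_β) / d)².
z_{α/2} + z_β = 1.960 + 0.674 = 2.634.
n = 2 × (2.634 / 0.82)² = 2 × 3.212² = 2 × 10.32 = 20.6.
Round up to the next whole participant.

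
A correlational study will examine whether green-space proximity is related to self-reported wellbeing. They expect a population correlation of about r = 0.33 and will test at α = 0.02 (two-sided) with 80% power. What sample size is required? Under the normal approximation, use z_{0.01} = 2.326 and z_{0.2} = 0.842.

n = 89

Fisher's z: C = ½·ln((1+r)/(1−r)) = ½·ln(1.9851) = 0.3428.
n = ((z_{α/2} + z_β)/C)² + 3.
(2.326 + 0.842) / 0.3428 = 3.168 / 0.3428 = 9.242.
n = 9.242² + 3 = 85.41 + 3 = 88.4.
Round up.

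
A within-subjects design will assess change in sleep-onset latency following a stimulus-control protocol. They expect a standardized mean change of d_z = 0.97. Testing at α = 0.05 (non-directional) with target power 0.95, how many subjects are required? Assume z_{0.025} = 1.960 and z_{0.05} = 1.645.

n = 14 pairs

For a paired (one-sample on differences) test: n = ((z_{α/2} + z_β) / d)².
z_{α/2} + z_β = 1.960 + 1.645 = 3.605.
n = (3.605 / 0.97)² = 3.716² = 13.81.
Round up.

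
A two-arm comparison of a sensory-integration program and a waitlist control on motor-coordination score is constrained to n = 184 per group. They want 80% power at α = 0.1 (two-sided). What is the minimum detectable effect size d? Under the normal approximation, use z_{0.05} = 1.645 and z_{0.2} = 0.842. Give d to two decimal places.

For two independent groups of n = 184 each: d_min = (z_{α/2} + z_β)·√(2/n).
z-sum = 1.645 + 0.842 = 2.487.
d_min = 2.487 × √(2/184) = 2.487 × 0.1043 = 0.259.

d_min ≈ 0.26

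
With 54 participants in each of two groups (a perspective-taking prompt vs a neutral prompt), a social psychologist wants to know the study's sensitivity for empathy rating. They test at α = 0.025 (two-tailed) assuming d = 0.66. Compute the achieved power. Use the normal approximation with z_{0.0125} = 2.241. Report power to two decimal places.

power ≈ 0.88

For two equal groups, power = Φ(d·√(n/2) − z_{α/2}).
d·√(n/2) = 0.66 × √(54/2) = 0.66 × 5.196 = 3.429.
z_β = 3.429 − 2.241 = 1.188.
Power = Φ(1.188) = 0.883.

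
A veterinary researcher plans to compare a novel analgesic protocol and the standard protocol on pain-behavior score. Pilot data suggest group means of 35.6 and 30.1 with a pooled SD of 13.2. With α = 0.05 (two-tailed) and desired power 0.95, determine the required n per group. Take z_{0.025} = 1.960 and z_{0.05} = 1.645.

n = 150 per group

Cohen's d = |M₁ − M₂| / SD_pooled = |35.6 − 30.1| / 13.2 = 5.5 / 13.2 = 0.417.
For two independent groups with equal n: n = 2·((z_{α/2} + z_β) / d)².
z_{α/2} + z_β = 1.960 + 1.645 = 3.605.
n = 2 × (3.605 / 0.417)² = 2 × 8.645² = 2 × 74.74 = 149.5.
Round up to the next whole participant.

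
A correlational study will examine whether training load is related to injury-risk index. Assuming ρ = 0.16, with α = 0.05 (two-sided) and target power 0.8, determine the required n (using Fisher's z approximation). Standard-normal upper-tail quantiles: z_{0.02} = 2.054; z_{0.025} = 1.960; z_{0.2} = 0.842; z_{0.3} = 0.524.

n = 305

Fisher's z: C = ½·ln((1+r)/(1−r)) = ½·ln(1.3810) = 0.1614.
n = ((z_{α/2} + z_β)/C)² + 3.
(1.960 + 0.842) / 0.1614 = 2.802 / 0.1614 = 17.361.
n = 17.361² + 3 = 301.39 + 3 = 304.4.
Round up.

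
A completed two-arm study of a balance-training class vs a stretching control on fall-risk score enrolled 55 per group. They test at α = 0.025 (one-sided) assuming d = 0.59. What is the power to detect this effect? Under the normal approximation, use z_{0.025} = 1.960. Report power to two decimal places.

For two equal groups, power = Φ(d·√(n/2) − z_{α}).
d·√(n/2) = 0.59 × √(55/2) = 0.59 × 5.244 = 3.094.
z_β = 3.094 − 1.960 = 1.134.
Power = Φ(1.134) = 0.872.

power ≈ 0.87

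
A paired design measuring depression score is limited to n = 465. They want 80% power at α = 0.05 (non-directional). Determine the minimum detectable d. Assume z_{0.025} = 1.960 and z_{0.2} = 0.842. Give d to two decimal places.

For a single sample (or paired design) of n = 465: d_min = (z_{α/2} + z_β)/√n.
z-sum = 1.960 + 0.842 = 2.802.
d_min = 2.802 / √465 = 2.802 / 21.564 = 0.130.

d_min ≈ 0.13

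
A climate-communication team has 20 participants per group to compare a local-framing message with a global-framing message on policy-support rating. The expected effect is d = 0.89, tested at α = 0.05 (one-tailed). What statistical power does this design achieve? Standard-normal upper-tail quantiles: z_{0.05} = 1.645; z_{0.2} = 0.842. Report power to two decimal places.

For two equal groups, power = Φ(d·√(n/2) − z_{α}).
d·√(n/2) = 0.89 × √(20/2) = 0.89 × 3.162 = 2.814.
z_β = 2.814 − 1.645 = 1.169.
Power = Φ(1.169) = 0.879.

power ≈ 0.88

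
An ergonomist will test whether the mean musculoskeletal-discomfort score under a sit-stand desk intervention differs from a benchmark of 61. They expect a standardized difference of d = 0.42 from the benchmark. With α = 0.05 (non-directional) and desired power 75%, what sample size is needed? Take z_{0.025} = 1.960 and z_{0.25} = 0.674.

n = 40

For a one-sample test: n = ((z_{α/2} + z_β) / d)².
z_{α/2} + z_β = 1.960 + 0.674 = 2.634.
n = (2.634 / 0.42)² = 6.271² = 39.33.
Round up.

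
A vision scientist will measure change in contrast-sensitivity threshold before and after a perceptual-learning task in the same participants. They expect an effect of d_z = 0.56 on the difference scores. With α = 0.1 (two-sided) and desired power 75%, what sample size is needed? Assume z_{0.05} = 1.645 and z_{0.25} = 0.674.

For a paired (one-sample on differences) test: n = ((z_{α/2} + z_β) / d)².
z_{α/2} + z_β = 1.645 + 0.674 = 2.319.
n = (2.319 / 0.56)² = 4.141² = 17.15.
Round up.

n = 18 pairs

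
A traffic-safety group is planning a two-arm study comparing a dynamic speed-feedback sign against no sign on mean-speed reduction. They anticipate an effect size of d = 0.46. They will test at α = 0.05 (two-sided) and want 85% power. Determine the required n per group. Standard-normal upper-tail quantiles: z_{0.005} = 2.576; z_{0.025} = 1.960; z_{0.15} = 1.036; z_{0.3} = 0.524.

For two independent groups with equal n: n = 2·((z_{α/2} + z_β) / d)².
z_{α/2} + z_β = 1.960 + 1.036 = 2.996.
n = 2 × (2.996 / 0.46)² = 2 × 6.513² = 2 × 42.42 = 84.8.
Round up to the next whole participant.

n = 85 per group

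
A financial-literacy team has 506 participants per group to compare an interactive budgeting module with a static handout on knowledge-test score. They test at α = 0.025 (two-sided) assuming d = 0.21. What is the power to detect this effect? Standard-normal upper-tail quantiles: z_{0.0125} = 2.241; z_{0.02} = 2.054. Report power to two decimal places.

power ≈ 0.86

For two equal groups, power = Φ(d·√(n/2) − z_{α/2}).
d·√(n/2) = 0.21 × √(506/2) = 0.21 × 15.906 = 3.340.
z_β = 3.340 − 2.241 = 1.099.
Power = Φ(1.099) = 0.864.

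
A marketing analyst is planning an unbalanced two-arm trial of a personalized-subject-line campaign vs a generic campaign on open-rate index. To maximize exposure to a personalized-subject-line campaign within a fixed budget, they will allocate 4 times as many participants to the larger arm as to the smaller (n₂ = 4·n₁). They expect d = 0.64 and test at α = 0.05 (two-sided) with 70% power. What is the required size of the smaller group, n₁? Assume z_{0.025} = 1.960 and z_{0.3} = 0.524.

With allocation ratio k = n₂/n₁ = 4, Var(x̄₁−x̄₂) = σ²(1/n₁ + 1/(k·n₁)) = σ²·(k+1)/(k·n₁).
So n₁ = (1 + 1/k)·((z_{α/2} + z_β)/d)² = 1.250 × (2.484/0.64)².
n₁ = 1.250 × 15.06 = 18.8.
Round up: n₁ = 19, giving n₂ = 4 × 19 = 76.

n₁ = 19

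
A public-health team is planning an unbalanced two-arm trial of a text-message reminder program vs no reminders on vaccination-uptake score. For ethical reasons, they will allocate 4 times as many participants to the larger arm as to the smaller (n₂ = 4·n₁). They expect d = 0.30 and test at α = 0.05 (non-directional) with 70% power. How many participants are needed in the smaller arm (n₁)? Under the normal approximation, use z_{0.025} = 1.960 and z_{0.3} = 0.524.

n₁ = 86

With allocation ratio k = n₂/n₁ = 4, Var(x̄₁−x̄₂) = σ²(1/n₁ + 1/(k·n₁)) = σ²·(k+1)/(k·n₁).
So n₁ = (1 + 1/k)·((z_{α/2} + z_β)/d)² = 1.250 × (2.484/0.30)².
n₁ = 1.250 × 68.56 = 85.7.
Round up: n₁ = 86, giving n₂ = 4 × 86 = 344.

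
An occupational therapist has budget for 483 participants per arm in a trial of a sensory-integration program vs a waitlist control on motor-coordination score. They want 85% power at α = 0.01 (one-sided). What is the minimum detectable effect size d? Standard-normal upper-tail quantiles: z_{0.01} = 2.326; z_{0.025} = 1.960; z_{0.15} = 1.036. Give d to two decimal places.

d_min ≈ 0.22

For two independent groups of n = 483 each: d_min = (z_{α} + z_β)·√(2/n).
z-sum = 2.326 + 1.036 = 3.362.
d_min = 3.362 × √(2/483) = 3.362 × 0.0643 = 0.216.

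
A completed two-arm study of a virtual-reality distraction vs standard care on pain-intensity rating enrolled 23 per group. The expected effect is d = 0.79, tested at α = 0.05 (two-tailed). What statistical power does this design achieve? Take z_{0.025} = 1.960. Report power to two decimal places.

For two equal groups, power = Φ(d·√(n/2) − z_{α/2}).
d·√(n/2) = 0.79 × √(23/2) = 0.79 × 3.391 = 2.679.
z_β = 2.679 − 1.960 = 0.719.
Power = Φ(0.719) = 0.764.

power ≈ 0.76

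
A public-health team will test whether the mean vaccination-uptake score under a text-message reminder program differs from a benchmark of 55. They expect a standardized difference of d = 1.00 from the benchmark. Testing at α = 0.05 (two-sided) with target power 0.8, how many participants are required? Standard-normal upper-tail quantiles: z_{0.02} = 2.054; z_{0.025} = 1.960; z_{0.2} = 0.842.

n = 8

For a one-sample test: n = ((z_{α/2} + z_β) / d)².
z_{α/2} + z_β = 1.960 + 0.842 = 2.802.
n = (2.802 / 1.00)² = 2.802² = 7.85.
Round up.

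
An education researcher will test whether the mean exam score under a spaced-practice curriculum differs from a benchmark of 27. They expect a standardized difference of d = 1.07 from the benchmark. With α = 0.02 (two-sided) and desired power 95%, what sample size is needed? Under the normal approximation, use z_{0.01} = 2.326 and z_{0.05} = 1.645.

For a one-sample test: n = ((z_{α/2} + z_β) / d)².
z_{α/2} + z_β = 2.326 + 1.645 = 3.971.
n = (3.971 / 1.07)² = 3.711² = 13.77.
Round up.

n = 14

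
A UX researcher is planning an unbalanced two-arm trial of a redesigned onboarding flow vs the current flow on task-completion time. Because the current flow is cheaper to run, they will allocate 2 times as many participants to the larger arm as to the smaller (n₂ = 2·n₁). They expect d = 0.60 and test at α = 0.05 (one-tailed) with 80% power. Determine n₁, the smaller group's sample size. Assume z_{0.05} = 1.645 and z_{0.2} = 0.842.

n₁ = 26

With allocation ratio k = n₂/n₁ = 2, Var(x̄₁−x̄₂) = σ²(1/n₁ + 1/(k·n₁)) = σ²·(k+1)/(k·n₁).
So n₁ = (1 + 1/k)·((z_{α} + z_β)/d)² = 1.500 × (2.487/0.60)².
n₁ = 1.500 × 17.18 = 25.8.
Round up: n₁ = 26, giving n₂ = 2 × 26 = 52.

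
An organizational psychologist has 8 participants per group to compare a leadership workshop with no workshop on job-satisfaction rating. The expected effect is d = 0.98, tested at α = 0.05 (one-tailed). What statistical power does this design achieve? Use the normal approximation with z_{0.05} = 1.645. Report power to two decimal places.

power ≈ 0.62

For two equal groups, power = Φ(d·√(n/2) − z_{α}).
d·√(n/2) = 0.98 × √(8/2) = 0.98 × 2.000 = 1.960.
z_β = 1.960 − 1.645 = 0.315.
Power = Φ(0.315) = 0.624.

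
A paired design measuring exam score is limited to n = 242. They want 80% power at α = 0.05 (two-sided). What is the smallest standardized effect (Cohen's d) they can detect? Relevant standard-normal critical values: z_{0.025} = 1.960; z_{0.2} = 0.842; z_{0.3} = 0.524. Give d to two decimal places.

For a single sample (or paired design) of n = 242: d_min = (z_{α/2} + z_β)/√n.
z-sum = 1.960 + 0.842 = 2.802.
d_min = 2.802 / √242 = 2.802 / 15.556 = 0.180.

d_min ≈ 0.18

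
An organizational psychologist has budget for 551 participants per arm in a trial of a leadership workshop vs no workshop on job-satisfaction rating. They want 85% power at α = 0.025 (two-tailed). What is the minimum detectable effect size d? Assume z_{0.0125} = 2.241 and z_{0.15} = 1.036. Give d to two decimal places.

For two independent groups of n = 551 each: d_min = (z_{α/2} + z_β)·√(2/n).
z-sum = 2.241 + 1.036 = 3.277.
d_min = 3.277 × √(2/551) = 3.277 × 0.0602 = 0.197.

d_min ≈ 0.20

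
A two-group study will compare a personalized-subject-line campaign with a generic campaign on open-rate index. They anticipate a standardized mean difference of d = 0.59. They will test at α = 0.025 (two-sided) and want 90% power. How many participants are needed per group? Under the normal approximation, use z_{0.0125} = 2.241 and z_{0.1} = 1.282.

For two independent groups with equal n: n = 2·((z_{α/2} + z_β) / d)².
z_{α/2} + z_β = 2.241 + 1.282 = 3.523.
n = 2 × (3.523 / 0.59)² = 2 × 5.971² = 2 × 35.66 = 71.3.
Round up to the next whole participant.

n = 72 per group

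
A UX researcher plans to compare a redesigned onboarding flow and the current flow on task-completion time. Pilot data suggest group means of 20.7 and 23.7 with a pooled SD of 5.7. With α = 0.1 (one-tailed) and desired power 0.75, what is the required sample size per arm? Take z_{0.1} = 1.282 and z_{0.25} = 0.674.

n = 28 per group

Cohen's d = |M₁ − M₂| / SD_pooled = |20.7 − 23.7| / 5.7 = 3.0 / 5.7 = 0.526.
For two independent groups with equal n: n = 2·((z_{α} + z_β) / d)².
z_{α} + z_β = 1.282 + 0.674 = 1.956.
n = 2 × (1.956 / 0.526)² = 2 × 3.719² = 2 × 13.83 = 27.7.
Round up to the next whole participant.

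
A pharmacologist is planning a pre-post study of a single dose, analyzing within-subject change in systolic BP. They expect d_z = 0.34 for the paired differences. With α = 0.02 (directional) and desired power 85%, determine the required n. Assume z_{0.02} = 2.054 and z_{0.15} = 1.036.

For a paired (one-sample on differences) test: n = ((z_{α} + z_β) / d)².
z_{α} + z_β = 2.054 + 1.036 = 3.090.
n = (3.090 / 0.34)² = 9.088² = 82.60.
Round up.

n = 83 pairs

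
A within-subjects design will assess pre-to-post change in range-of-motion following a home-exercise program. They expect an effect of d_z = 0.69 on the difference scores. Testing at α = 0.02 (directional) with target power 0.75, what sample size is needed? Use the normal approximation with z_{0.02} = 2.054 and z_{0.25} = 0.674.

n = 16 pairs

For a paired (one-sample on differences) test: n = ((z_{α} + z_β) / d)².
z_{α} + z_β = 2.054 + 0.674 = 2.728.
n = (2.728 / 0.69)² = 3.954² = 15.63.
Round up.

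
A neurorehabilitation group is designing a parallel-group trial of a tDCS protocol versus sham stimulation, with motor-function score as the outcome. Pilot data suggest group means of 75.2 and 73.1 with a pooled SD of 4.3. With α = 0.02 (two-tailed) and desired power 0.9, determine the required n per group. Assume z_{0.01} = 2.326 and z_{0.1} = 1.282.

Cohen's d = |M₁ − M₂| / SD_pooled = |75.2 − 73.1| / 4.3 = 2.1 / 4.3 = 0.488.
For two independent groups with equal n: n = 2·((z_{α/2} + z_β) / d)².
z_{α/2} + z_β = 2.326 + 1.282 = 3.608.
n = 2 × (3.608 / 0.488)² = 2 × 7.393² = 2 × 54.66 = 109.3.
Round up to the next whole participant.

n = 110 per group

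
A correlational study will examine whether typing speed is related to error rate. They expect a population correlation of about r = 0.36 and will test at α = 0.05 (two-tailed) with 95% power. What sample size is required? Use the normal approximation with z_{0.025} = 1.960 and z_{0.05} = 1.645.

n = 95

Fisher's z: C = ½·ln((1+r)/(1−r)) = ½·ln(2.1250) = 0.3769.
n = ((z_{α/2} + z_β)/C)² + 3.
(1.960 + 1.645) / 0.3769 = 3.605 / 0.3769 = 9.565.
n = 9.565² + 3 = 91.49 + 3 = 94.5.
Round up.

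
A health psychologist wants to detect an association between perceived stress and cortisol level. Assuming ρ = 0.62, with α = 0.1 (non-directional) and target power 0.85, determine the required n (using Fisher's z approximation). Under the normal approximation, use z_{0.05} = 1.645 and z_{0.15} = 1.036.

n = 17

Fisher's z: C = ½·ln((1+r)/(1−r)) = ½·ln(4.2632) = 0.7250.
n = ((z_{α/2} + z_β)/C)² + 3.
(1.645 + 1.036) / 0.7250 = 2.681 / 0.7250 = 3.698.
n = 3.698² + 3 = 13.67 + 3 = 16.7.
Round up.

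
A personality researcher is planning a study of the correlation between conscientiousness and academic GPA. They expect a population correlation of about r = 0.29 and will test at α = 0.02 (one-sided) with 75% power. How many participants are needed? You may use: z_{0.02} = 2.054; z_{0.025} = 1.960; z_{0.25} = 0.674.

n = 87

Fisher's z: C = ½·ln((1+r)/(1−r)) = ½·ln(1.8169) = 0.2986.
n = ((z_{α} + z_β)/C)² + 3.
(2.054 + 0.674) / 0.2986 = 2.728 / 0.2986 = 9.136.
n = 9.136² + 3 = 83.47 + 3 = 86.5.
Round up.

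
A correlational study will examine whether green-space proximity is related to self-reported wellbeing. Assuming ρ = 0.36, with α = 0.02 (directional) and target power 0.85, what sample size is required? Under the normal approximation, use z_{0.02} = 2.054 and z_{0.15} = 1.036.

n = 71

Fisher's z: C = ½·ln((1+r)/(1−r)) = ½·ln(2.1250) = 0.3769.
n = ((z_{α} + z_β)/C)² + 3.
(2.054 + 1.036) / 0.3769 = 3.090 / 0.3769 = 8.198.
n = 8.198² + 3 = 67.21 + 3 = 70.2.
Round up.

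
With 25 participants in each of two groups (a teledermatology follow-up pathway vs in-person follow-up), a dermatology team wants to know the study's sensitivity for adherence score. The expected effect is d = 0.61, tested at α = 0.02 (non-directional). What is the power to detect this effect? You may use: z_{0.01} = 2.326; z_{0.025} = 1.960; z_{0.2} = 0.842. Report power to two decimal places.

power ≈ 0.43

For two equal groups, power = Φ(d·√(n/2) − z_{α/2}).
d·√(n/2) = 0.61 × √(25/2) = 0.61 × 3.536 = 2.157.
z_β = 2.157 − 2.326 = -0.169.
Power = Φ(-0.169) = 0.433.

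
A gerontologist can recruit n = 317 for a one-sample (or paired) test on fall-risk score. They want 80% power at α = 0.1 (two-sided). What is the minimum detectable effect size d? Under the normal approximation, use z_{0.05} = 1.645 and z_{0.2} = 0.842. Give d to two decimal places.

For a single sample (or paired design) of n = 317: d_min = (z_{α/2} + z_β)/√n.
z-sum = 1.645 + 0.842 = 2.487.
d_min = 2.487 / √317 = 2.487 / 17.804 = 0.140.

d_min ≈ 0.14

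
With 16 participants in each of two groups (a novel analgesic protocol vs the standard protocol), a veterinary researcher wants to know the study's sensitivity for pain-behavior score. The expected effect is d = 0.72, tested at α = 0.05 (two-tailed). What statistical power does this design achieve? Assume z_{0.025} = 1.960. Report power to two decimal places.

power ≈ 0.53

For two equal groups, power = Φ(d·√(n/2) − z_{α/2}).
d·√(n/2) = 0.72 × √(16/2) = 0.72 × 2.828 = 2.036.
z_β = 2.036 − 1.960 = 0.076.
Power = Φ(0.076) = 0.530.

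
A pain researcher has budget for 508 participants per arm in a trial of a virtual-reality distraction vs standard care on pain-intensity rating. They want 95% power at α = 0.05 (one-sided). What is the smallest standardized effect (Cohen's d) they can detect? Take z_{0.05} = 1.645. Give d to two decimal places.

d_min ≈ 0.21

For two independent groups of n = 508 each: d_min = (z_{α} + z_β)·√(2/n).
z-sum = 1.645 + 1.645 = 3.290.
d_min = 3.290 × √(2/508) = 3.290 × 0.0627 = 0.206.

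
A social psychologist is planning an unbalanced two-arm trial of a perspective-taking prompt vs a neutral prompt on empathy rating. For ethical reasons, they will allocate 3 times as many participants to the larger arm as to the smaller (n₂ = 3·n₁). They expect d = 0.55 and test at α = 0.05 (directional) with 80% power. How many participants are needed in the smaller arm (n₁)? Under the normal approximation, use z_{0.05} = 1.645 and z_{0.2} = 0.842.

With allocation ratio k = n₂/n₁ = 3, Var(x̄₁−x̄₂) = σ²(1/n₁ + 1/(k·n₁)) = σ²·(k+1)/(k·n₁).
So n₁ = (1 + 1/k)·((z_{α} + z_β)/d)² = 1.333 × (2.487/0.55)².
n₁ = 1.333 × 20.45 = 27.3.
Round up: n₁ = 28, giving n₂ = 3 × 28 = 84.

n₁ = 28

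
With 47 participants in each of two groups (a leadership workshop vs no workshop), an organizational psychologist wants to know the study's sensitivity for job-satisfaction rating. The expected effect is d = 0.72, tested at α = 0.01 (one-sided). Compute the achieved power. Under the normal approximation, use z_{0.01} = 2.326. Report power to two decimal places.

power ≈ 0.88

For two equal groups, power = Φ(d·√(n/2) − z_{α}).
d·√(n/2) = 0.72 × √(47/2) = 0.72 × 4.848 = 3.490.
z_β = 3.490 − 2.326 = 1.164.
Power = Φ(1.164) = 0.878.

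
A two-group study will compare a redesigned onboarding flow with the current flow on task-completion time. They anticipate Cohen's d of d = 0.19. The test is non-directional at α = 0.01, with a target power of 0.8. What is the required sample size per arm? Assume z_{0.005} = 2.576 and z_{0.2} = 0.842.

n = 648 per group

For two independent groups with equal n: n = 2·((z_{α/2} + z_β) / d)².
z_{α/2} + z_β = 2.576 + 0.842 = 3.418.
n = 2 × (3.418 / 0.19)² = 2 × 17.989² = 2 × 323.62 = 647.2.
Round up to the next whole participant.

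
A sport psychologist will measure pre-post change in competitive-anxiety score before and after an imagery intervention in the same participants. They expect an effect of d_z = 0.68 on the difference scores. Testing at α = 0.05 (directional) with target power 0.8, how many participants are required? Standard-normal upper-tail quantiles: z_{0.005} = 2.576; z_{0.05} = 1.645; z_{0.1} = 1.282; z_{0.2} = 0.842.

n = 14 pairs

For a paired (one-sample on differences) test: n = ((z_{α} + z_β) / d)².
z_{α} + z_β = 1.645 + 0.842 = 2.487.
n = (2.487 / 0.68)² = 3.657² = 13.38.
Round up.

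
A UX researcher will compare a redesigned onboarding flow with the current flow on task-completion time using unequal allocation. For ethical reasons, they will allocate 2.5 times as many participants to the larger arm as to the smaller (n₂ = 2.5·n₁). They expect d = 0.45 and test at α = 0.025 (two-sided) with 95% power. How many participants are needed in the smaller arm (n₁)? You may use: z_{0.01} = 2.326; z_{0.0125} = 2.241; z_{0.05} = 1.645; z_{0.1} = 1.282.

n₁ = 105

With allocation ratio k = n₂/n₁ = 2.5, Var(x̄₁−x̄₂) = σ²(1/n₁ + 1/(k·n₁)) = σ²·(k+1)/(k·n₁).
So n₁ = (1 + 1/k)·((z_{α/2} + z_β)/d)² = 1.400 × (3.886/0.45)².
n₁ = 1.400 × 74.57 = 104.4.
Round up: n₁ = 105, giving n₂ = ⌈2.5 × 105⌉ = ⌈262.5⌉ = 263.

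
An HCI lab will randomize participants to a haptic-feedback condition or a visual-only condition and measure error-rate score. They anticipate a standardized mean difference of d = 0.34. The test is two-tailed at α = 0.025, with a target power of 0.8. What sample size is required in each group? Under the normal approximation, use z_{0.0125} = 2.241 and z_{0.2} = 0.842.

For two independent groups with equal n: n = 2·((z_{α/2} + z_β) / d)².
z_{α/2} + z_β = 2.241 + 0.842 = 3.083.
n = 2 × (3.083 / 0.34)² = 2 × 9.068² = 2 × 82.22 = 164.4.
Round up to the next whole participant.

n = 165 per group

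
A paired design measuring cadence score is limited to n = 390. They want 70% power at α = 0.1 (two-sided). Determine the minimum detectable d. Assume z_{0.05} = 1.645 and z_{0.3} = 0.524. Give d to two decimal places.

d_min ≈ 0.11

For a single sample (or paired design) of n = 390: d_min = (z_{α/2} + z_β)/√n.
z-sum = 1.645 + 0.524 = 2.169.
d_min = 2.169 / √390 = 2.169 / 19.748 = 0.110.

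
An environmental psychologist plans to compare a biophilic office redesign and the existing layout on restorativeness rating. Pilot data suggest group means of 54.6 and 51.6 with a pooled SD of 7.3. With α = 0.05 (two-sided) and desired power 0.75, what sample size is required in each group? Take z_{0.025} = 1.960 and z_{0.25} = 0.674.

Cohen's d = |M₁ − M₂| / SD_pooled = |54.6 − 51.6| / 7.3 = 3.0 / 7.3 = 0.411.
For two independent groups with equal n: n = 2·((z_{α/2} + z_β) / d)².
z_{α/2} + z_β = 1.960 + 0.674 = 2.634.
n = 2 × (2.634 / 0.411)² = 2 × 6.409² = 2 × 41.07 = 82.1.
Round up to the next whole participant.

n = 83 per group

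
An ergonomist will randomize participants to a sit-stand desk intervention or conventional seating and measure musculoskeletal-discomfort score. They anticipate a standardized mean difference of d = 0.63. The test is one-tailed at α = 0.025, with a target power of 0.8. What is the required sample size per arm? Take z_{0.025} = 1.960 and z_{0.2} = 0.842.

For two independent groups with equal n: n = 2·((z_{α} + z_β) / d)².
z_{α} + z_β = 1.960 + 0.842 = 2.802.
n = 2 × (2.802 / 0.63)² = 2 × 4.448² = 2 × 19.78 = 39.6.
Round up to the next whole participant.

n = 40 per group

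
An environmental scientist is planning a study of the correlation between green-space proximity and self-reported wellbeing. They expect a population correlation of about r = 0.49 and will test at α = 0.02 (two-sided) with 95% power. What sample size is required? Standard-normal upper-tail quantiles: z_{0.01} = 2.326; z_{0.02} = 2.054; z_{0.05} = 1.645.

n = 58

Fisher's z: C = ½·ln((1+r)/(1−r)) = ½·ln(2.9216) = 0.5361.
n = ((z_{α/2} + z_β)/C)² + 3.
(2.326 + 1.645) / 0.5361 = 3.971 / 0.5361 = 7.407.
n = 7.407² + 3 = 54.87 + 3 = 57.9.
Round up.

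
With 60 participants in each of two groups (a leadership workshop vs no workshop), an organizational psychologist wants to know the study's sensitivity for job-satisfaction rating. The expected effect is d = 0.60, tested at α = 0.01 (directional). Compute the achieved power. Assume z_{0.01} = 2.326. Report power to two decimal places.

For two equal groups, power = Φ(d·√(n/2) − z_{α}).
d·√(n/2) = 0.60 × √(60/2) = 0.60 × 5.477 = 3.286.
z_β = 3.286 − 2.326 = 0.960.
Power = Φ(0.960) = 0.832.

power ≈ 0.83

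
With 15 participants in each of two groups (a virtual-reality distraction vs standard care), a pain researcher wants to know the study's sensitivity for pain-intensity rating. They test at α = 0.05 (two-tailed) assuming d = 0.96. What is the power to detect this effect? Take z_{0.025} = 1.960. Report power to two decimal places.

power ≈ 0.75

For two equal groups, power = Φ(d·√(n/2) − z_{α/2}).
d·√(n/2) = 0.96 × √(15/2) = 0.96 × 2.739 = 2.629.
z_β = 2.629 − 1.960 = 0.669.
Power = Φ(0.669) = 0.748.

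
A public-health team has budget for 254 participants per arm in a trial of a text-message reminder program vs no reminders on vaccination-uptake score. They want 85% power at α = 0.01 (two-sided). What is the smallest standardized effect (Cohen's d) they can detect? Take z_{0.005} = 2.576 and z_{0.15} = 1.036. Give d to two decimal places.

For two independent groups of n = 254 each: d_min = (z_{α/2} + z_β)·√(2/n).
z-sum = 2.576 + 1.036 = 3.612.
d_min = 3.612 × √(2/254) = 3.612 × 0.0887 = 0.321.

d_min ≈ 0.32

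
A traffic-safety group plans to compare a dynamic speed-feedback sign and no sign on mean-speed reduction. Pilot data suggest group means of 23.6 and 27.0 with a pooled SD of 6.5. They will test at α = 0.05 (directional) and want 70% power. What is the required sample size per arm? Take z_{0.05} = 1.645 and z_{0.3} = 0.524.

n = 35 per group

Cohen's d = |M₁ − M₂| / SD_pooled = |23.6 − 27.0| / 6.5 = 3.4 / 6.5 = 0.523.
For two independent groups with equal n: n = 2·((z_{α} + z_β) / d)².
z_{α} + z_β = 1.645 + 0.524 = 2.169.
n = 2 × (2.169 / 0.523)² = 2 × 4.147² = 2 × 17.20 = 34.4.
Round up to the next whole participant.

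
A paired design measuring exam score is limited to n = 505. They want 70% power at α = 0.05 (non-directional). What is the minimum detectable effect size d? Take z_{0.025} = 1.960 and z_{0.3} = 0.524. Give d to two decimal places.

d_min ≈ 0.11

For a single sample (or paired design) of n = 505: d_min = (z_{α/2} + z_β)/√n.
z-sum = 1.960 + 0.524 = 2.484.
d_min = 2.484 / √505 = 2.484 / 22.472 = 0.111.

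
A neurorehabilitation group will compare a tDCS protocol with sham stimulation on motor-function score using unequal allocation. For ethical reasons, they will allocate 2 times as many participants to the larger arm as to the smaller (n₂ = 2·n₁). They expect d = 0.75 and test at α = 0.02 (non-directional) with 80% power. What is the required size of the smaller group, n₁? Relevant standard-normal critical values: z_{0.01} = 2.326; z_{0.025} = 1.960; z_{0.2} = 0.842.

With allocation ratio k = n₂/n₁ = 2, Var(x̄₁−x̄₂) = σ²(1/n₁ + 1/(k·n₁)) = σ²·(k+1)/(k·n₁).
So n₁ = (1 + 1/k)·((z_{α/2} + z_β)/d)² = 1.500 × (3.168/0.75)².
n₁ = 1.500 × 17.84 = 26.8.
Round up: n₁ = 27, giving n₂ = 2 × 27 = 54.

n₁ = 27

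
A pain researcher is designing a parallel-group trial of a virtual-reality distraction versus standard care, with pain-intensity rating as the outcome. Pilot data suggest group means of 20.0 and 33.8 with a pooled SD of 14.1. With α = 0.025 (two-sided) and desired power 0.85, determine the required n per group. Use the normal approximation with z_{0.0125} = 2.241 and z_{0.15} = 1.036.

Cohen's d = |M₁ − M₂| / SD_pooled = |20.0 − 33.8| / 14.1 = 13.8 / 14.1 = 0.979.
For two independent groups with equal n: n = 2·((z_{α/2} + z_β) / d)².
z_{α/2} + z_β = 2.241 + 1.036 = 3.277.
n = 2 × (3.277 / 0.979)² = 2 × 3.347² = 2 × 11.20 = 22.4.
Round up to the next whole participant.

n = 23 per group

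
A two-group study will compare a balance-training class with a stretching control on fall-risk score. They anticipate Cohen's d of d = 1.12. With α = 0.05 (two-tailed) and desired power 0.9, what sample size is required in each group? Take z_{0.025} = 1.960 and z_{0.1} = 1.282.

n = 17 per group

For two independent groups with equal n: n = 2·((z_{α/2} + z_β) / d)².
z_{α/2} + z_β = 1.960 + 1.282 = 3.242.
n = 2 × (3.242 / 1.12)² = 2 × 2.895² = 2 × 8.38 = 16.8.
Round up to the next whole participant.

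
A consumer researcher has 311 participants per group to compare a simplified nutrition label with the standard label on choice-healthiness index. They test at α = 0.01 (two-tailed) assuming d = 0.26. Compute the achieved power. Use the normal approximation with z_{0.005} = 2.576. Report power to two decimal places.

power ≈ 0.75

For two equal groups, power = Φ(d·√(n/2) − z_{α/2}).
d·√(n/2) = 0.26 × √(311/2) = 0.26 × 12.470 = 3.242.
z_β = 3.242 − 2.576 = 0.666.
Power = Φ(0.666) = 0.747.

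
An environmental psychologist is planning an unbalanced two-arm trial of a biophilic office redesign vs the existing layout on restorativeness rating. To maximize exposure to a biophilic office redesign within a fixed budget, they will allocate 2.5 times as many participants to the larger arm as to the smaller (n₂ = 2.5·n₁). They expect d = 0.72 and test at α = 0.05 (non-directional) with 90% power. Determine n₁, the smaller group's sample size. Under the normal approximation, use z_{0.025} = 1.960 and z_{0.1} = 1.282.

With allocation ratio k = n₂/n₁ = 2.5, Var(x̄₁−x̄₂) = σ²(1/n₁ + 1/(k·n₁)) = σ²·(k+1)/(k·n₁).
So n₁ = (1 + 1/k)·((z_{α/2} + z_β)/d)² = 1.400 × (3.242/0.72)².
n₁ = 1.400 × 20.28 = 28.4.
Round up: n₁ = 29, giving n₂ = ⌈2.5 × 29⌉ = ⌈72.5⌉ = 73.

n₁ = 29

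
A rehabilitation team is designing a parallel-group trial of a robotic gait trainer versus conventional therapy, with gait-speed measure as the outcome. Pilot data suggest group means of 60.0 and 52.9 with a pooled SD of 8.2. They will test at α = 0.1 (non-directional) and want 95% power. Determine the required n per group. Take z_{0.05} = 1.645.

n = 29 per group

Cohen's d = |M₁ − M₂| / SD_pooled = |60.0 − 52.9| / 8.2 = 7.1 / 8.2 = 0.866.
For two independent groups with equal n: n = 2·((z_{α/2} + z_β) / d)².
z_{α/2} + z_β = 1.645 + 1.645 = 3.290.
n = 2 × (3.290 / 0.866)² = 2 × 3.799² = 2 × 14.43 = 28.9.
Round up to the next whole participant.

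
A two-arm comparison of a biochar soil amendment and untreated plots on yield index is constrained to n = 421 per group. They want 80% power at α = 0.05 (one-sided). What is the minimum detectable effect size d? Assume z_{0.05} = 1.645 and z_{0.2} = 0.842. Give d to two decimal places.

d_min ≈ 0.17

For two independent groups of n = 421 each: d_min = (z_{α} + z_β)·√(2/n).
z-sum = 1.645 + 0.842 = 2.487.
d_min = 2.487 × √(2/421) = 2.487 × 0.0689 = 0.171.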